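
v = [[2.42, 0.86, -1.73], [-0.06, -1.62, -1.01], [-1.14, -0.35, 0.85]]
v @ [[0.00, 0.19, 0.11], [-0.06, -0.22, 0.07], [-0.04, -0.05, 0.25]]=[[0.02, 0.36, -0.11], [0.14, 0.40, -0.37], [-0.01, -0.18, 0.06]]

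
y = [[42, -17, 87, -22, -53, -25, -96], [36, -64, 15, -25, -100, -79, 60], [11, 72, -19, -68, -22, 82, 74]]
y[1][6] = 60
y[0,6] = -96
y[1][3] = -25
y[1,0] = 36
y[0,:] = [42, -17, 87, -22, -53, -25, -96]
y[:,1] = [-17, -64, 72]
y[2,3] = -68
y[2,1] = 72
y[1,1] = -64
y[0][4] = -53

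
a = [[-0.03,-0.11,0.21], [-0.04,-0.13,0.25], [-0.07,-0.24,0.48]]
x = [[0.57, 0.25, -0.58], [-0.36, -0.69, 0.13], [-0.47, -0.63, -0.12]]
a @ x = [[-0.08, -0.06, -0.02], [-0.09, -0.08, -0.02], [-0.18, -0.15, -0.05]]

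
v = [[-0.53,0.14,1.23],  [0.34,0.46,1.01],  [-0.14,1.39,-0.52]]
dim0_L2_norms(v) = [0.65, 1.47, 1.67]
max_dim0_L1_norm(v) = 2.76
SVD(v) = [[-0.74, 0.21, -0.64], [-0.54, 0.36, 0.76], [0.39, 0.91, -0.16]] @ diag([1.6836927426016817, 1.4707367688687105, 0.6204128506148572]) @ [[0.09, 0.11, -0.99], [-0.08, 0.99, 0.10], [0.99, 0.07, 0.10]]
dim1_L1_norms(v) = [1.9, 1.81, 2.05]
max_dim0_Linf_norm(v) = 1.39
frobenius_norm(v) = 2.32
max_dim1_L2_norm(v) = 1.49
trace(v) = -0.59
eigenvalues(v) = [(-0.97+0.44j), (-0.97-0.44j), (1.35+0j)]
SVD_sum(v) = [[-0.11,-0.14,1.24],[-0.08,-0.1,0.91],[0.06,0.07,-0.65]] + [[-0.02, 0.31, 0.03], [-0.04, 0.53, 0.06], [-0.10, 1.32, 0.14]] + [[-0.39, -0.03, -0.04], [0.47, 0.03, 0.05], [-0.10, -0.01, -0.01]]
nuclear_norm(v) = 3.77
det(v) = 1.54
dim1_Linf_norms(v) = [1.23, 1.01, 1.39]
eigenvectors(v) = [[(0.86+0j), 0.86-0.00j, 0.40+0.00j], [0.08-0.21j, 0.08+0.21j, (0.75+0j)], [-0.32+0.33j, -0.32-0.33j, (0.53+0j)]]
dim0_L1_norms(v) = [1.01, 1.99, 2.76]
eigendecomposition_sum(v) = [[-0.30+0.57j, (-0.17-0.83j), (0.47+0.74j)],  [0.11+0.13j, -0.22-0.04j, 0.22-0.04j],  [-0.11-0.33j, (0.38+0.24j), -0.46-0.09j]] + [[-0.30-0.57j, (-0.17+0.83j), (0.47-0.74j)],[(0.11-0.13j), (-0.22+0.04j), 0.22+0.04j],[-0.11+0.33j, (0.38-0.24j), (-0.46+0.09j)]] + [[(0.06+0j), 0.48-0.00j, 0.30-0.00j],[(0.12+0j), 0.89-0.00j, (0.56-0j)],[(0.08+0j), 0.63-0.00j, (0.39-0j)]]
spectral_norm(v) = 1.68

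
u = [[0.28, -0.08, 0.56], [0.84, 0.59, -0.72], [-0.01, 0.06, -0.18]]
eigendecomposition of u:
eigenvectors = [[(-0.19+0.04j), (-0.19-0.04j), -0.36+0.00j], [0.97+0.00j, (0.97-0j), (0.89+0j)], [0.12-0.01j, 0.12+0.01j, 0.30+0.00j]]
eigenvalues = [(0.34+0.05j), (0.34-0.05j), (0.01+0j)]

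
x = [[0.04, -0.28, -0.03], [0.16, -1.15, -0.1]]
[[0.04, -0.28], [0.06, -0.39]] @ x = [[-0.04,0.31,0.03],[-0.06,0.43,0.04]]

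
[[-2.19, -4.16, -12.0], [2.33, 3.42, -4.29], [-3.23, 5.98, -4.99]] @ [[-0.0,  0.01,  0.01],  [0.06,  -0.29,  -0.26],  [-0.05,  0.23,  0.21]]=[[0.35, -1.58, -1.46], [0.42, -1.96, -1.77], [0.61, -2.91, -2.64]]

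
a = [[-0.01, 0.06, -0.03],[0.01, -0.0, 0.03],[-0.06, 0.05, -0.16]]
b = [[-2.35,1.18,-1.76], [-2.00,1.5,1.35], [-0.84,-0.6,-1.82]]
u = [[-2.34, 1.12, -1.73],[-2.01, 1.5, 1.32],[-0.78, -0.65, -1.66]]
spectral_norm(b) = 3.75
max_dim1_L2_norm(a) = 0.18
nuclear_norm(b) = 7.11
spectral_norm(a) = 0.19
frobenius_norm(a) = 0.19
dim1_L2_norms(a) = [0.07, 0.03, 0.18]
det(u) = -5.36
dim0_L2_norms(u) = [3.18, 1.98, 2.74]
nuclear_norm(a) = 0.24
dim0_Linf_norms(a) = [0.06, 0.06, 0.16]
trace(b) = -2.67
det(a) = -0.00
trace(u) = -2.50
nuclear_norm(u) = 6.98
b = a + u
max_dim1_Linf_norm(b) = 2.35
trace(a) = -0.17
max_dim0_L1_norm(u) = 5.13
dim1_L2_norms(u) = [3.12, 2.83, 1.95]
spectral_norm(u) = 3.69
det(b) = -5.45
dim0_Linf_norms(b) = [2.35, 1.5, 1.82]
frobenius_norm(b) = 4.74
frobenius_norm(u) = 4.64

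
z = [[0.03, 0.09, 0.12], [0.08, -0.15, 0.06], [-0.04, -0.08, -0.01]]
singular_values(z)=[0.2, 0.15, 0.05]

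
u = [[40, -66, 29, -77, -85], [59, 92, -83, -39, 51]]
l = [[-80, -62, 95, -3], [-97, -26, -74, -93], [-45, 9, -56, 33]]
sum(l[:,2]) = -35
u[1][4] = 51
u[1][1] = 92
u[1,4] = 51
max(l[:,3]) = 33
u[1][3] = -39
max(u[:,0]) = 59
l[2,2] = -56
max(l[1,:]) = -26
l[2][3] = 33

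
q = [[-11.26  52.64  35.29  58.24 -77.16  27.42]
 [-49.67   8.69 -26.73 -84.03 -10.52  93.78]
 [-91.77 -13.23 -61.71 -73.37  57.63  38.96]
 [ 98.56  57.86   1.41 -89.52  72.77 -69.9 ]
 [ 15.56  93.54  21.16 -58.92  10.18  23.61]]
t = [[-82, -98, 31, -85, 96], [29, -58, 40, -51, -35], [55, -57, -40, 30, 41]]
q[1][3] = -84.03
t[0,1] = -98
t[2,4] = 41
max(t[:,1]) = -57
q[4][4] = 10.18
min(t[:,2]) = -40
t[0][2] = 31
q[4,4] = 10.18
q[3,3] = -89.52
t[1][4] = -35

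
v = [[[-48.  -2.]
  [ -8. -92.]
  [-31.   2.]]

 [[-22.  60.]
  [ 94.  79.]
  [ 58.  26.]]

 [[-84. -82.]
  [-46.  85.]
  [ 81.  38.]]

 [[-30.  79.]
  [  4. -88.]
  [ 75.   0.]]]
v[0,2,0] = -31.0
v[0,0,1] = -2.0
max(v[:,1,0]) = 94.0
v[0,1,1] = -92.0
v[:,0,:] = [[-48.0, -2.0], [-22.0, 60.0], [-84.0, -82.0], [-30.0, 79.0]]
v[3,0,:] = [-30.0, 79.0]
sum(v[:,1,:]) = 28.0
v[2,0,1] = -82.0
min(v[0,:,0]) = -48.0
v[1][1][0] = 94.0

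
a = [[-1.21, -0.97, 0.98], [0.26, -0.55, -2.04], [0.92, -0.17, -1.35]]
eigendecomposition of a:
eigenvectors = [[-0.06-0.40j, (-0.06+0.4j), 0.63+0.00j], [(-0.77+0j), -0.77-0.00j, -0.66+0.00j], [(-0.46+0.19j), -0.46-0.19j, (0.39+0j)]]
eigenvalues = [(-1.76+0.63j), (-1.76-0.63j), (0.41+0j)]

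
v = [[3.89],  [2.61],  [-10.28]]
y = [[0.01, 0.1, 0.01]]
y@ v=[[0.20]]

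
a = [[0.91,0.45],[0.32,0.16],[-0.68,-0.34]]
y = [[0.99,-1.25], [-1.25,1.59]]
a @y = [[0.34, -0.42], [0.12, -0.15], [-0.25, 0.31]]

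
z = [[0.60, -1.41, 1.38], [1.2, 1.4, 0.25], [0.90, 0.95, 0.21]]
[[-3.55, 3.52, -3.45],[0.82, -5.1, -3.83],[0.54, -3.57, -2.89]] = z @ [[1.1,-1.81,-2.65], [0.16,-2.27,-0.19], [-2.89,1.02,-1.54]]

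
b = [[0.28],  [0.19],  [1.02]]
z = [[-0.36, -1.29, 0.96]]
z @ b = [[0.63]]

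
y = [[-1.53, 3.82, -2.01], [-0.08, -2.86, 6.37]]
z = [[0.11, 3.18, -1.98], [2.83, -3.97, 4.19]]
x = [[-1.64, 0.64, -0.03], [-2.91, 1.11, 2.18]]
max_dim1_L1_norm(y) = 9.31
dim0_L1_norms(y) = [1.61, 6.68, 8.38]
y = z + x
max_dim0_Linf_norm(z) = 4.19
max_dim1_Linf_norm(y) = 6.37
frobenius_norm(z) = 7.44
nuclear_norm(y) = 10.62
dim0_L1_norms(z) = [2.94, 7.15, 6.17]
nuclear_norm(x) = 5.04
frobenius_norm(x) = 4.19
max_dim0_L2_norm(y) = 6.68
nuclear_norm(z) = 8.96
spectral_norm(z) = 7.24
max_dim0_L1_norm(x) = 4.55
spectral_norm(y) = 7.89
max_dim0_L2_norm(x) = 3.34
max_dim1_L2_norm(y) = 6.98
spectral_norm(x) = 4.08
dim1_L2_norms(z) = [3.75, 6.43]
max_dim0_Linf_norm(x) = 2.91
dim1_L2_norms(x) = [1.76, 3.8]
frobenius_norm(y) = 8.35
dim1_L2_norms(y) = [4.58, 6.98]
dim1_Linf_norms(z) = [3.18, 4.19]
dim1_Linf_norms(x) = [1.64, 2.91]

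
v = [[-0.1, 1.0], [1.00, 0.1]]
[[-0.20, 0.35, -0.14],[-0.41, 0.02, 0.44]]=v @ [[-0.39, -0.01, 0.45], [-0.24, 0.35, -0.09]]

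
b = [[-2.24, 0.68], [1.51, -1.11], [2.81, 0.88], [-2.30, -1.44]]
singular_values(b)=[4.57, 2.03]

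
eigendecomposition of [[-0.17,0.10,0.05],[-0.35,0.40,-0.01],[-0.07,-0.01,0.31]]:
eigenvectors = [[0.80, -0.13, 0.23], [0.58, -0.9, 0.71], [0.16, 0.42, 0.67]]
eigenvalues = [-0.09, 0.35, 0.27]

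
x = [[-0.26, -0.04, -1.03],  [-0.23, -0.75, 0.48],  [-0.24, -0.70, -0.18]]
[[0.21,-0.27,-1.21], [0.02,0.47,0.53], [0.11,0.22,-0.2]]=x@[[-0.19, -0.37, 0.34],[-0.06, -0.28, -0.11],[-0.15, 0.37, 1.09]]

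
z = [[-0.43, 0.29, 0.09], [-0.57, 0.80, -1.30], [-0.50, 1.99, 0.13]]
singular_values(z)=[2.34, 1.25, 0.35]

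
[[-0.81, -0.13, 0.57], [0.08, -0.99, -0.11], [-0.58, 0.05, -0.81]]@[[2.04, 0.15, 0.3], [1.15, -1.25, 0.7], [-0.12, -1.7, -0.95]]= [[-1.87,-0.93,-0.88], [-0.96,1.44,-0.56], [-1.03,1.23,0.63]]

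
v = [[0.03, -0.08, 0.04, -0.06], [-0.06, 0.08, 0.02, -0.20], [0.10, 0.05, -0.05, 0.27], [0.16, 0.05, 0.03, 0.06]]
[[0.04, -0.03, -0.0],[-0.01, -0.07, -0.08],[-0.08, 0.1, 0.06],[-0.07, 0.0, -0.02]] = v@[[-0.26, 0.0, -0.20], [-0.51, -0.07, -0.29], [0.01, -0.42, 0.07], [-0.09, 0.3, 0.35]]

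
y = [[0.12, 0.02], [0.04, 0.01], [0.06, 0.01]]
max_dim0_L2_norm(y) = 0.14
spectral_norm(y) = 0.14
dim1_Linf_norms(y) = [0.12, 0.04, 0.06]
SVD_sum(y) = [[0.12, 0.02], [0.04, 0.01], [0.06, 0.01]] + [[0.0, -0.00], [-0.0, 0.0], [0.0, -0.0]]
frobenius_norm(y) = 0.14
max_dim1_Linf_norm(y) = 0.12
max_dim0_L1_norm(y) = 0.22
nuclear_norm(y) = 0.15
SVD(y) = [[-0.86,  0.26], [-0.29,  -0.96], [-0.43,  0.13]] @ diag([0.14209185111112843, 0.003147355685796489]) @ [[-0.99, -0.17], [0.17, -0.99]]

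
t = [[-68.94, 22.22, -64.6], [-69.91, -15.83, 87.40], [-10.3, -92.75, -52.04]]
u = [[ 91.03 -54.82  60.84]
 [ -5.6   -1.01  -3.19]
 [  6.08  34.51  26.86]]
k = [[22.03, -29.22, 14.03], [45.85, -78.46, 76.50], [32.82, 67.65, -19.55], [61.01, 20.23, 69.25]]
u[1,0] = -5.6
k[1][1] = -78.46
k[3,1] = 20.23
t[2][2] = -52.04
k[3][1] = 20.23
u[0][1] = -54.82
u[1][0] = -5.6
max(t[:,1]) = 22.22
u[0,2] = 60.84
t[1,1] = -15.83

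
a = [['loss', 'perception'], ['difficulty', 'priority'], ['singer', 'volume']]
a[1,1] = 'priority'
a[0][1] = 'perception'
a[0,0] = 'loss'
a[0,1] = 'perception'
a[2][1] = 'volume'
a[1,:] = ['difficulty', 'priority']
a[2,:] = ['singer', 'volume']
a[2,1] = 'volume'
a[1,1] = 'priority'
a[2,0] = 'singer'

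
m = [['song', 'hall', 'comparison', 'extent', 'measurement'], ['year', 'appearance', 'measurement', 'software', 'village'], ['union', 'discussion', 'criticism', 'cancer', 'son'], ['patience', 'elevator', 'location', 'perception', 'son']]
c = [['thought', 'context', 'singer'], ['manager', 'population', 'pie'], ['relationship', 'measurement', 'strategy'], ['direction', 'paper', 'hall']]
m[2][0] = 'union'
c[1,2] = 'pie'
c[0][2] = 'singer'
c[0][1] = 'context'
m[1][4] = 'village'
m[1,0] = 'year'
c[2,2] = 'strategy'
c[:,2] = ['singer', 'pie', 'strategy', 'hall']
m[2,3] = 'cancer'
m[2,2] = 'criticism'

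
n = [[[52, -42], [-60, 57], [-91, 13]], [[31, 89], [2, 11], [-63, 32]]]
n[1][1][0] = 2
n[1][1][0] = 2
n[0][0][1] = -42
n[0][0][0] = 52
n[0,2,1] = 13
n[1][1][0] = 2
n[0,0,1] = -42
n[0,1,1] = 57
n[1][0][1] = 89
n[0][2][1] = 13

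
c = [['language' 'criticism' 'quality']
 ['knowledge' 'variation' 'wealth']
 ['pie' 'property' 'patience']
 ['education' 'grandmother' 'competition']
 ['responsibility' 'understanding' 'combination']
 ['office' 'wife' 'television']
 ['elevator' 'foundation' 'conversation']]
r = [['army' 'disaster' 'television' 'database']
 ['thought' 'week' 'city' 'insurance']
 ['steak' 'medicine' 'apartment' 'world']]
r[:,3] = ['database', 'insurance', 'world']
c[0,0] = 'language'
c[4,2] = 'combination'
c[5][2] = 'television'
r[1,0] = 'thought'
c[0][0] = 'language'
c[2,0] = 'pie'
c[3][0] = 'education'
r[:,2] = ['television', 'city', 'apartment']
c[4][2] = 'combination'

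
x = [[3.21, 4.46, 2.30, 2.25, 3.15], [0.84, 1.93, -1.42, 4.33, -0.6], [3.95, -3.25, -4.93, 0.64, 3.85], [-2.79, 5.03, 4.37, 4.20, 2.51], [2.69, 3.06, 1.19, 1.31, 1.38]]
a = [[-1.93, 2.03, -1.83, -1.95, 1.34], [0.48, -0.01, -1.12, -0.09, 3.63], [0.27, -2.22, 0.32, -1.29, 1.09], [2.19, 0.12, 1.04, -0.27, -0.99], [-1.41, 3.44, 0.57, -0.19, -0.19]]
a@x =[[-2.67, -4.45, -5.23, -3.16, -17.39],[7.12, 16.42, 10.57, 4.70, 1.99],[6.80, -7.27, -2.14, -12.79, 1.68],[9.33, 2.23, -2.62, 3.68, 8.79],[0.63, -3.04, -11.99, 11.04, -5.05]]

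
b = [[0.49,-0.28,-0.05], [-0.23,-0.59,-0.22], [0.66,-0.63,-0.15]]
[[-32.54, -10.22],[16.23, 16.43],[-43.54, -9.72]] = b @ [[-65.53,-28.92],  [4.75,-11.84],  [-18.01,-12.69]]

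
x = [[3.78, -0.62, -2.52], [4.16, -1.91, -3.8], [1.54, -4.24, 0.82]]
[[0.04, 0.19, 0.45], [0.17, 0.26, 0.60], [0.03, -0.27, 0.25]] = x @[[-0.05, -0.01, 0.08], [-0.04, 0.04, -0.04], [-0.08, -0.10, -0.05]]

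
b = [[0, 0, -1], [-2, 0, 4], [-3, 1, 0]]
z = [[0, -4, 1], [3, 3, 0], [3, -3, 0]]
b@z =[[-3, 3, 0], [12, -4, -2], [3, 15, -3]]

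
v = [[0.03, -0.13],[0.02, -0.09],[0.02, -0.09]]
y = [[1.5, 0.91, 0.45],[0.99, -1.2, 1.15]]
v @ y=[[-0.08, 0.18, -0.14], [-0.06, 0.13, -0.09], [-0.06, 0.13, -0.09]]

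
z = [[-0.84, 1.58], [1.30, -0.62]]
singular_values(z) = [2.19, 0.7]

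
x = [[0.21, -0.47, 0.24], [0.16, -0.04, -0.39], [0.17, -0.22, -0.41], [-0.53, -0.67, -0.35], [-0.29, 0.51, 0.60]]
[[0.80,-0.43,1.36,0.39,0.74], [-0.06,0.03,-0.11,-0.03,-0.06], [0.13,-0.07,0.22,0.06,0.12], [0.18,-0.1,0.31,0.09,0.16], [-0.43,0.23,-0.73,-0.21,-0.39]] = x@[[0.69, -0.37, 1.17, 0.33, 0.64], [-1.11, 0.6, -1.88, -0.54, -1.02], [0.56, -0.3, 0.95, 0.27, 0.52]]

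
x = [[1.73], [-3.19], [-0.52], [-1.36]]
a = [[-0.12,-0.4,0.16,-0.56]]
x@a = [[-0.21, -0.69, 0.28, -0.97], [0.38, 1.28, -0.51, 1.79], [0.06, 0.21, -0.08, 0.29], [0.16, 0.54, -0.22, 0.76]]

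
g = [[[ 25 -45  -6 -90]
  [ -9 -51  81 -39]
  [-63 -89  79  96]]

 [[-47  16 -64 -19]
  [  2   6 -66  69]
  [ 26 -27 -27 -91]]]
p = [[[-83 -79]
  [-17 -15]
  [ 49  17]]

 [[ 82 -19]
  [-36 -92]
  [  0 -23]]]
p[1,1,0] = -36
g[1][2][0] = 26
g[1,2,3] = -91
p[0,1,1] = -15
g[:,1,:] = [[-9, -51, 81, -39], [2, 6, -66, 69]]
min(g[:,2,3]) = -91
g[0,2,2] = 79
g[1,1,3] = 69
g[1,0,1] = 16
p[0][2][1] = 17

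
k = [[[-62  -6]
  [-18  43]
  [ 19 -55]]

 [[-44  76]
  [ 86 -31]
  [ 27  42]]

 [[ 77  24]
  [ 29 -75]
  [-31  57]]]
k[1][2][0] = 27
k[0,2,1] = -55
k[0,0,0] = -62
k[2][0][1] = 24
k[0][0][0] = -62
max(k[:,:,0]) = 86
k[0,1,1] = 43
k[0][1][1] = 43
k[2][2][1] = 57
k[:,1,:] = [[-18, 43], [86, -31], [29, -75]]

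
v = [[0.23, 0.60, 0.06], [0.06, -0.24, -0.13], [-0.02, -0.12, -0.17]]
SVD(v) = [[-0.92, -0.4, -0.06],  [0.34, -0.68, -0.65],  [0.22, -0.62, 0.76]] @ diag([0.6982192640061539, 0.20744618297512185, 0.08806781784373392]) @ [[-0.28, -0.94, -0.19], [-0.58, 0.0, 0.82], [-0.77, 0.34, -0.54]]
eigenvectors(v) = [[-0.99, -0.60, -0.69], [-0.13, 0.42, 0.65], [0.07, -0.68, 0.33]]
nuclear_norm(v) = 0.99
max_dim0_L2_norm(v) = 0.66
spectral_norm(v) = 0.70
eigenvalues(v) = [0.3, -0.11, -0.37]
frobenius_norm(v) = 0.73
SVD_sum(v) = [[0.18, 0.6, 0.12], [-0.07, -0.22, -0.05], [-0.04, -0.14, -0.03]] + [[0.05, -0.0, -0.07], [0.08, -0.0, -0.12], [0.07, -0.00, -0.1]] + [[0.00, -0.00, 0.0],[0.04, -0.02, 0.03],[-0.05, 0.02, -0.04]]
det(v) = 0.01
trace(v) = -0.18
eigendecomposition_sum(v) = [[0.26,  0.3,  -0.05], [0.03,  0.04,  -0.01], [-0.02,  -0.02,  0.0]] + [[-0.01, 0.03, -0.08], [0.01, -0.02, 0.05], [-0.01, 0.03, -0.09]] + [[-0.02, 0.27, 0.19],[0.02, -0.26, -0.18],[0.01, -0.13, -0.09]]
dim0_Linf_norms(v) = [0.23, 0.6, 0.17]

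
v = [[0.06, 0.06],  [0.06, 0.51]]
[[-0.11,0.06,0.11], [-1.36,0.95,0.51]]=v @ [[1.02, -0.98, 1.0],[-2.78, 1.97, 0.89]]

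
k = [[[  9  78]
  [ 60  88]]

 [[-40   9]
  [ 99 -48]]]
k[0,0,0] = 9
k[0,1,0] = 60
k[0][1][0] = 60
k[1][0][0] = -40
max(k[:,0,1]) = 78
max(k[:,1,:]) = 99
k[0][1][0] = 60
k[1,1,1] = -48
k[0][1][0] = 60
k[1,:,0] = [-40, 99]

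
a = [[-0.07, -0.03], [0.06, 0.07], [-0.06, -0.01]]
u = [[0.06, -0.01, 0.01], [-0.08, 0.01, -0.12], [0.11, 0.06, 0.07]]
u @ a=[[-0.01,-0.00], [0.01,0.0], [-0.01,0.00]]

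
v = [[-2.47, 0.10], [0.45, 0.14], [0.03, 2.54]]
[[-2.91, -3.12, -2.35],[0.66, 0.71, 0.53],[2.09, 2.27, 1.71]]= v @ [[1.21, 1.30, 0.98],[0.81, 0.88, 0.66]]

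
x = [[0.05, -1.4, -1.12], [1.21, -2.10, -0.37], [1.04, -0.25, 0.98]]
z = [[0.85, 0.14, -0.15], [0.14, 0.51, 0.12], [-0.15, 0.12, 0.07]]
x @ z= [[0.01,-0.84,-0.25], [0.79,-0.95,-0.46], [0.70,0.14,-0.12]]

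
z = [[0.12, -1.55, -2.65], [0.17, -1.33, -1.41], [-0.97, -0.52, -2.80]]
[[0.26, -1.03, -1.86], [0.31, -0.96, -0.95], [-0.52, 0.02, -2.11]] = z @ [[0.47,  -0.25,  0.07], [-0.25,  0.75,  -0.06], [0.07,  -0.06,  0.74]]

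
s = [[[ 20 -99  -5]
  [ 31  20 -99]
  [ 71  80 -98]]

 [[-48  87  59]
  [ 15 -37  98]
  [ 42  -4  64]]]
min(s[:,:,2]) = -99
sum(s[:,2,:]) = 155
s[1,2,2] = 64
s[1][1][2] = 98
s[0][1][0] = 31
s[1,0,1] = 87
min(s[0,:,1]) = -99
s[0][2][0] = 71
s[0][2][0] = 71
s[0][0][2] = -5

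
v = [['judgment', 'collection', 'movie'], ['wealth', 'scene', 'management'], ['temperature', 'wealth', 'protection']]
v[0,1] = 'collection'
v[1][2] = 'management'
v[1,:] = ['wealth', 'scene', 'management']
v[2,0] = 'temperature'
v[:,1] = ['collection', 'scene', 'wealth']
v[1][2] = 'management'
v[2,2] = 'protection'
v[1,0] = 'wealth'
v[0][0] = 'judgment'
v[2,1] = 'wealth'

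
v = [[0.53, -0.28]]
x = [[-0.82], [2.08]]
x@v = [[-0.43, 0.23], [1.10, -0.58]]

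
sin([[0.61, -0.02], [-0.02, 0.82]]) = [[0.57, -0.02], [-0.02, 0.73]]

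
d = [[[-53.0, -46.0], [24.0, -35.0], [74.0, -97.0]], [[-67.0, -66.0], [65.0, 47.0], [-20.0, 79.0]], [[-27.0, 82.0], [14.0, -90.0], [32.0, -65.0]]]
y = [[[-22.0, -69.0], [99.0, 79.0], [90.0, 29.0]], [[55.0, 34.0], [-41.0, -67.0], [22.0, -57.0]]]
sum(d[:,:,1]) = -191.0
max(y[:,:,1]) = 79.0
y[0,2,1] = 29.0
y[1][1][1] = -67.0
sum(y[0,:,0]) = 167.0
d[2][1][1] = -90.0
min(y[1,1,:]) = -67.0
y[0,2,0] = 90.0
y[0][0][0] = -22.0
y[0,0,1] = -69.0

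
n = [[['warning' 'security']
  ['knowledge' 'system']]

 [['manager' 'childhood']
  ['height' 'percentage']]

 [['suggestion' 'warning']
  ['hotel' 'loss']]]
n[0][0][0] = 'warning'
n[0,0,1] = 'security'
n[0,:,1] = ['security', 'system']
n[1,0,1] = 'childhood'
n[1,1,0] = 'height'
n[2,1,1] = 'loss'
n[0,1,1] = 'system'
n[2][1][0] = 'hotel'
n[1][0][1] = 'childhood'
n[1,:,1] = ['childhood', 'percentage']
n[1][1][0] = 'height'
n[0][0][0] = 'warning'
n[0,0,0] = 'warning'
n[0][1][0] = 'knowledge'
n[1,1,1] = 'percentage'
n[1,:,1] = ['childhood', 'percentage']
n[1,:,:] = [['manager', 'childhood'], ['height', 'percentage']]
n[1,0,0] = 'manager'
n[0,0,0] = 'warning'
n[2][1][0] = 'hotel'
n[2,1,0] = 'hotel'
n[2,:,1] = ['warning', 'loss']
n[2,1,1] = 'loss'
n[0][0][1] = 'security'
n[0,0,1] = 'security'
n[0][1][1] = 'system'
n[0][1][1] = 'system'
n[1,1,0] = 'height'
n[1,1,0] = 'height'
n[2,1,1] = 'loss'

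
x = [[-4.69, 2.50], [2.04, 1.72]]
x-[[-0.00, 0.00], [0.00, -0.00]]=[[-4.69, 2.50], [2.04, 1.72]]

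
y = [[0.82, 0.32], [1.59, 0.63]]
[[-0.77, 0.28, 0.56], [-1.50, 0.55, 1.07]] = y @ [[-0.56, -0.08, 1.0], [-0.97, 1.07, -0.82]]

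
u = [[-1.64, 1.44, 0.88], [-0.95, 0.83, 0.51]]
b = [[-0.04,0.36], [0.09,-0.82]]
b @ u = [[-0.28, 0.24, 0.15], [0.63, -0.55, -0.34]]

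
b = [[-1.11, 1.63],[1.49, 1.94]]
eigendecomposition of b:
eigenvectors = [[-0.93,-0.4], [0.37,-0.92]]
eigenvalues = [-1.77, 2.6]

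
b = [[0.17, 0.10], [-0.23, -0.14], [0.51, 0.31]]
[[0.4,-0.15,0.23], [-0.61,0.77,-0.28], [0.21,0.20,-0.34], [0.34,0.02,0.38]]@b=[[0.22, 0.13], [-0.42, -0.26], [-0.18, -0.11], [0.25, 0.15]]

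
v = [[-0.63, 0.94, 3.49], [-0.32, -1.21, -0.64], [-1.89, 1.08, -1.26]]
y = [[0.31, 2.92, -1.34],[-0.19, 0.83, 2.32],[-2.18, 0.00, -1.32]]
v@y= [[-7.98, -1.06, -1.58], [1.53, -1.94, -1.53], [1.96, -4.62, 6.70]]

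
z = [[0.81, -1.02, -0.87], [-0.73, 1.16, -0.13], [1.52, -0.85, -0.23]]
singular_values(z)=[2.57, 0.72, 0.57]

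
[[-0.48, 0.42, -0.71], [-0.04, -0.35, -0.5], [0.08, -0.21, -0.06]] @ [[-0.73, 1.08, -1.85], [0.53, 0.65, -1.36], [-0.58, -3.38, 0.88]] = [[0.98, 2.15, -0.31], [0.13, 1.42, 0.11], [-0.13, 0.15, 0.08]]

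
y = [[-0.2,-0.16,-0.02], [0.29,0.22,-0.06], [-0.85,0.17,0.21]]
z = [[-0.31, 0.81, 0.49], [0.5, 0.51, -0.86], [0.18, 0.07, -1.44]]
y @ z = [[-0.02, -0.25, 0.07], [0.01, 0.34, 0.04], [0.39, -0.59, -0.87]]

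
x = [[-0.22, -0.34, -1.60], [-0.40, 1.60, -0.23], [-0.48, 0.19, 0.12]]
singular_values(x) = [1.71, 1.63, 0.43]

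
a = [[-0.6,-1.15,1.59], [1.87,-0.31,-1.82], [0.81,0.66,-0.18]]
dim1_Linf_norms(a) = [1.59, 1.87, 0.81]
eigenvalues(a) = [(-0.93+1.72j), (-0.93-1.72j), (0.76+0j)]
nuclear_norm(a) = 5.18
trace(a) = -1.09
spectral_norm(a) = 3.16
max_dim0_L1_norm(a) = 3.59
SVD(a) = [[-0.56,-0.75,0.34], [0.79,-0.61,-0.04], [0.24,0.25,0.94]] @ diag([3.164226027334254, 1.3189880539854353, 0.6986015755666454]) @ [[0.64,0.18,-0.75], [-0.37,0.92,-0.1], [0.68,0.34,0.65]]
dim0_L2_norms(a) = [2.12, 1.36, 2.42]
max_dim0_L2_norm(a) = 2.42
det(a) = 2.92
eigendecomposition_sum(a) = [[-0.44+0.45j, (-0.57-0.3j), 0.55-0.43j], [0.92+0.44j, (-0.15+1.03j), -0.94-0.60j], [0.27-0.26j, (0.33+0.18j), -0.33+0.25j]] + [[-0.44-0.45j, (-0.57+0.3j), (0.55+0.43j)],[0.92-0.44j, (-0.15-1.03j), -0.94+0.60j],[(0.27+0.26j), 0.33-0.18j, (-0.33-0.25j)]] + [[0.29+0.00j, -0.00-0.00j, (0.5+0j)], [(0.04+0j), -0.00-0.00j, (0.06+0j)], [0.28+0.00j, (-0-0j), (0.47+0j)]]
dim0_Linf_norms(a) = [1.87, 1.15, 1.82]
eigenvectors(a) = [[(0.17-0.48j), 0.17+0.48j, (0.72+0j)], [(-0.81+0j), (-0.81-0j), 0.09+0.00j], [-0.10+0.28j, -0.10-0.28j, (0.69+0j)]]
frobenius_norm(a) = 3.50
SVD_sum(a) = [[-1.13, -0.32, 1.34], [1.59, 0.44, -1.88], [0.49, 0.14, -0.58]] + [[0.37, -0.92, 0.10], [0.30, -0.74, 0.08], [-0.12, 0.3, -0.03]] + [[0.16, 0.08, 0.16], [-0.02, -0.01, -0.02], [0.44, 0.22, 0.43]]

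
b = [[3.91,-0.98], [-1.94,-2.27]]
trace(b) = 1.64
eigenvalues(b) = [4.2, -2.56]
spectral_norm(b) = 4.37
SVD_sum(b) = [[3.86, 0.17], [-2.04, -0.09]] + [[0.05, -1.15], [0.10, -2.18]]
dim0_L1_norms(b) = [5.85, 3.25]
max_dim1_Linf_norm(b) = 3.91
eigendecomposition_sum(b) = [[4.02, -0.61], [-1.21, 0.18]] + [[-0.11, -0.37], [-0.73, -2.45]]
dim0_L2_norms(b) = [4.36, 2.47]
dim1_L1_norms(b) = [4.89, 4.21]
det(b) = -10.78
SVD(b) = [[-0.88,0.47], [0.47,0.88]] @ diag([4.367715489032556, 2.4673997257974034]) @ [[-1.0, -0.04],[0.04, -1.00]]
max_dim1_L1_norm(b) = 4.89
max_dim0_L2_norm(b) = 4.36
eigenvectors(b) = [[0.96, 0.15], [-0.29, 0.99]]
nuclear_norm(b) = 6.84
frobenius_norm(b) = 5.02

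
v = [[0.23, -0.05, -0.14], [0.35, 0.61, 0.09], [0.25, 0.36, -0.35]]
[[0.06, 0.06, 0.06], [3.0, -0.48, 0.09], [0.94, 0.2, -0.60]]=v @ [[2.39, -0.57, 1.15], [3.21, -0.28, -0.77], [2.33, -1.27, 1.74]]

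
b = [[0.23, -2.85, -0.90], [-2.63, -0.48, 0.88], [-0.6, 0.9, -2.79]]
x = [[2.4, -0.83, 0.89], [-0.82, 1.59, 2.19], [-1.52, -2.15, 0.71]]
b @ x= [[4.26,-2.79,-6.68], [-7.26,-0.47,-2.77], [2.06,7.93,-0.54]]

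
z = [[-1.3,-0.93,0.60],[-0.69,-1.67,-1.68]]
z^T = [[-1.3, -0.69],[-0.93, -1.67],[0.6, -1.68]]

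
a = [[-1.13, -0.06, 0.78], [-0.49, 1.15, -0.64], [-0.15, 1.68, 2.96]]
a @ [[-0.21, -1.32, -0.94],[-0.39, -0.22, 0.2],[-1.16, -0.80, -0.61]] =[[-0.64, 0.88, 0.57], [0.4, 0.91, 1.08], [-4.06, -2.54, -1.33]]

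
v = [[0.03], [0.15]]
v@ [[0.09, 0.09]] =[[0.0, 0.00], [0.01, 0.01]]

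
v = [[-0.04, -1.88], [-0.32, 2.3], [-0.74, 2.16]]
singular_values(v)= [3.73, 0.52]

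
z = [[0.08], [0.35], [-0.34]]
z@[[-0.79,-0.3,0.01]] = [[-0.06, -0.02, 0.0], [-0.28, -0.1, 0.0], [0.27, 0.1, -0.0]]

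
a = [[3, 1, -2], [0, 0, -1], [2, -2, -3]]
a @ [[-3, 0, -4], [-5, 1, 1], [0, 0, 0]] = [[-14, 1, -11], [0, 0, 0], [4, -2, -10]]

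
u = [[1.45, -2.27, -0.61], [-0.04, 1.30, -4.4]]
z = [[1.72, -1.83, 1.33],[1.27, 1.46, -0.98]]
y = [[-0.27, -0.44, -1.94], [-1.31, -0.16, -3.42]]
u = y + z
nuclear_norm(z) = 4.96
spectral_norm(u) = 4.59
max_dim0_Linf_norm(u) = 4.4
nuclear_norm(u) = 7.35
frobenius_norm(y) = 4.18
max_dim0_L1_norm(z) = 3.29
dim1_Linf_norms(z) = [1.83, 1.46]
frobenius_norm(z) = 3.58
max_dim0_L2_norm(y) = 3.93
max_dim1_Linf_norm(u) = 4.4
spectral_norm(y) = 4.15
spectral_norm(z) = 2.97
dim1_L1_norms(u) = [4.33, 5.74]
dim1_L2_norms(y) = [2.01, 3.67]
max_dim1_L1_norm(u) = 5.74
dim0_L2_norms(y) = [1.34, 0.47, 3.93]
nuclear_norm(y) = 4.65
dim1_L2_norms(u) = [2.76, 4.59]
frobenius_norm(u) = 5.36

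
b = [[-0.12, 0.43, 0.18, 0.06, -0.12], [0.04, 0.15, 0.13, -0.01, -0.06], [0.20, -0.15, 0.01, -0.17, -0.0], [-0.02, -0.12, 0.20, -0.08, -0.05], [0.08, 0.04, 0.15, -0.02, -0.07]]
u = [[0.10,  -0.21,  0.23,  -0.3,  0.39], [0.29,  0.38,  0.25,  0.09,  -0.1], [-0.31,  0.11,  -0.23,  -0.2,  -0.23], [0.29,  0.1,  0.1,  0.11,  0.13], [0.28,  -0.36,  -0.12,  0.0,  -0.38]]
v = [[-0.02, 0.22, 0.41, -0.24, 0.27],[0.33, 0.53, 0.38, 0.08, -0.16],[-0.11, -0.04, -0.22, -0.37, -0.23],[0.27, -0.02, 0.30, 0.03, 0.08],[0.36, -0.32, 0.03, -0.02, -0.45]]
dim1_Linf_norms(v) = [0.41, 0.53, 0.37, 0.3, 0.45]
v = b + u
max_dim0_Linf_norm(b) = 0.43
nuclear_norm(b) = 1.18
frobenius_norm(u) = 1.19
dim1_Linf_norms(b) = [0.43, 0.15, 0.2, 0.2, 0.15]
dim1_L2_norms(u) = [0.59, 0.56, 0.5, 0.36, 0.61]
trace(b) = -0.11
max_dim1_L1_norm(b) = 0.91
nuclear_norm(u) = 2.37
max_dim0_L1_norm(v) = 1.34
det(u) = 0.01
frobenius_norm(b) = 0.70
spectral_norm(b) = 0.57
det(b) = 0.00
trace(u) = -0.02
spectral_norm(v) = 0.92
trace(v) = -0.13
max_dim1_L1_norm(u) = 1.23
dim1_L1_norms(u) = [1.23, 1.11, 1.08, 0.73, 1.14]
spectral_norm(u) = 0.74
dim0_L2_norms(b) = [0.25, 0.5, 0.33, 0.2, 0.16]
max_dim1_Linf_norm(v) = 0.53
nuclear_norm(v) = 2.59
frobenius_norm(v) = 1.33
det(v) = 0.01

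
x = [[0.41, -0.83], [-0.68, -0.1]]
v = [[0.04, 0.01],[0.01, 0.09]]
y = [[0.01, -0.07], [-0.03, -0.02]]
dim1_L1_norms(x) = [1.24, 0.78]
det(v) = 0.00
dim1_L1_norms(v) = [0.05, 0.1]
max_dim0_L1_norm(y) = 0.09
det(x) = -0.61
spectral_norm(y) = 0.07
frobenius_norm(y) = 0.08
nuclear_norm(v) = 0.13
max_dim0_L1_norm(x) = 1.09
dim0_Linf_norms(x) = [0.68, 0.83]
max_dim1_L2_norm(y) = 0.07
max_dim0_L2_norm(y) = 0.07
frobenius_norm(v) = 0.10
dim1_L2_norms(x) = [0.93, 0.69]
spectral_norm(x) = 0.97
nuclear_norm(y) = 0.10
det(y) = -0.00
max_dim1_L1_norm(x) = 1.24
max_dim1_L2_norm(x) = 0.93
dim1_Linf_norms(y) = [0.07, 0.03]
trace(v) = 0.13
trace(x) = 0.31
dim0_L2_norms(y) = [0.03, 0.07]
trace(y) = -0.01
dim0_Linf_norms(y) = [0.03, 0.07]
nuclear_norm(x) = 1.59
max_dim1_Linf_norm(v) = 0.09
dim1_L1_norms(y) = [0.08, 0.05]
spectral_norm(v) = 0.09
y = x @ v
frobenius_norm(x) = 1.15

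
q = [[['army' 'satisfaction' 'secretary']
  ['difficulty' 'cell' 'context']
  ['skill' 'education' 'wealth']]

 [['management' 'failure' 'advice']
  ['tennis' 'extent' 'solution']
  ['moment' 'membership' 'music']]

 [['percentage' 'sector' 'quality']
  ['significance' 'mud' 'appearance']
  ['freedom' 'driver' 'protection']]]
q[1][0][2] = 'advice'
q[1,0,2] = 'advice'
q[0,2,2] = 'wealth'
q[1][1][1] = 'extent'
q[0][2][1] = 'education'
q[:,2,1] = ['education', 'membership', 'driver']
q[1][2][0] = 'moment'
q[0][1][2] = 'context'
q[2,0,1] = 'sector'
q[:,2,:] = [['skill', 'education', 'wealth'], ['moment', 'membership', 'music'], ['freedom', 'driver', 'protection']]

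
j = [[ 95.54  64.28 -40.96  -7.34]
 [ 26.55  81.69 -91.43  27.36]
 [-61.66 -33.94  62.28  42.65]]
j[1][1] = 81.69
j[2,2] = 62.28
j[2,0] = -61.66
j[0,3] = -7.34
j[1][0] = 26.55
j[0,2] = -40.96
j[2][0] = -61.66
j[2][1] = -33.94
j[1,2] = -91.43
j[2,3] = 42.65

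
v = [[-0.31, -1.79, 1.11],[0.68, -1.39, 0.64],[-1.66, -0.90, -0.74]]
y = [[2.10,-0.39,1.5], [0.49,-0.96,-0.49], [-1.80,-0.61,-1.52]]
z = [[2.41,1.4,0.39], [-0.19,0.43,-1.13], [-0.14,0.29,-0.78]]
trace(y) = -0.38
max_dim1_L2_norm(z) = 2.81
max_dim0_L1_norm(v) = 4.08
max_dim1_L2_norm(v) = 2.13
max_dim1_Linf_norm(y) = 2.1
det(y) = -1.24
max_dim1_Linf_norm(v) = 1.79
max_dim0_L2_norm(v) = 2.44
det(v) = -2.74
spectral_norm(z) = 2.82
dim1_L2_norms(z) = [2.81, 1.22, 0.84]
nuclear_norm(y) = 5.12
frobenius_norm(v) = 3.38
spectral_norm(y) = 3.49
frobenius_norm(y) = 3.76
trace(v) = -2.44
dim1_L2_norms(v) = [2.13, 1.67, 2.03]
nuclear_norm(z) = 4.30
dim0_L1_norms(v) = [2.65, 4.08, 2.49]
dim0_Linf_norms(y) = [2.1, 0.96, 1.52]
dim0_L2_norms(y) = [2.81, 1.2, 2.19]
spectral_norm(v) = 2.65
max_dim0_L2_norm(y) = 2.81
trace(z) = 2.06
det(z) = -0.00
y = v + z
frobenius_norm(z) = 3.18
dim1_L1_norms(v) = [3.21, 2.71, 3.3]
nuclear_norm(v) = 5.20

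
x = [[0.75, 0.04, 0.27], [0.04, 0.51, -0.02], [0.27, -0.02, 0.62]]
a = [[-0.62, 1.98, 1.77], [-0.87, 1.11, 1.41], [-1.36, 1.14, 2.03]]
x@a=[[-0.87,1.84,1.93], [-0.44,0.62,0.75], [-0.99,1.22,1.71]]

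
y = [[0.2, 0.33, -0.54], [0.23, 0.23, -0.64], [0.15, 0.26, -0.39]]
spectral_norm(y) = 1.09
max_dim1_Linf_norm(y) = 0.64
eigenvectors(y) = [[(0.95+0j), 0.64+0.00j, 0.64-0.00j], [(-0.1+0j), 0.48+0.34j, 0.48-0.34j], [0.30+0.00j, 0.50-0.06j, (0.5+0.06j)]]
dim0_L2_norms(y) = [0.34, 0.48, 0.92]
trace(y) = 0.04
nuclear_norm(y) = 1.21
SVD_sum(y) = [[0.21, 0.28, -0.56], [0.22, 0.31, -0.6], [0.15, 0.21, -0.41]] + [[-0.00, 0.05, 0.02], [0.01, -0.08, -0.04], [-0.0, 0.05, 0.02]] + [[-0.0, 0.00, -0.0], [0.0, -0.00, 0.0], [0.0, -0.00, 0.0]]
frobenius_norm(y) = 1.09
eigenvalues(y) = [(-0.01+0j), (0.02+0.22j), (0.02-0.22j)]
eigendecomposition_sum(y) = [[-0.01+0.00j, 0.00-0.00j, 0.01-0.00j],[0.00-0.00j, (-0+0j), -0.00+0.00j],[(-0+0j), -0j, 0.00-0.00j]] + [[(0.11-0.07j), (0.16+0.01j), -0.28+0.21j], [(0.11+0.01j), (0.12+0.1j), (-0.32+0.01j)], [0.08-0.06j, 0.13-0.00j, -0.20+0.19j]] + [[0.11+0.07j,0.16-0.01j,-0.28-0.21j], [0.11-0.01j,(0.12-0.1j),-0.32-0.01j], [0.08+0.06j,0.13+0.00j,-0.20-0.19j]]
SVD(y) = [[-0.61, 0.45, -0.66], [-0.65, -0.75, 0.10], [-0.45, 0.49, 0.75]] @ diag([1.08870689337028, 0.11316672247418408, 0.0032547277128720377]) @ [[-0.31, -0.43, 0.85], [-0.09, 0.9, 0.43], [0.95, -0.06, 0.32]]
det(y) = -0.00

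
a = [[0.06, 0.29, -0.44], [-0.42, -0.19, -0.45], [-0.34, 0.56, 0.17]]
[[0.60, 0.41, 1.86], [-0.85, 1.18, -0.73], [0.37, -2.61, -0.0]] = a @ [[1.45, 1.43, 2.97],  [1.58, -2.98, 2.46],  [-0.13, -2.70, -2.19]]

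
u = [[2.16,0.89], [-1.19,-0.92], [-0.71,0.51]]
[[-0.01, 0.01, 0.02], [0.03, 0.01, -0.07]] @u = [[-0.05, -0.01], [0.1, -0.02]]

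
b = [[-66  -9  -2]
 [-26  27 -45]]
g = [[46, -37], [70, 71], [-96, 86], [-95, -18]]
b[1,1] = 27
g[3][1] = -18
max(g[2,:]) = 86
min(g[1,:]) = 70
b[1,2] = -45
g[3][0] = -95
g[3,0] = -95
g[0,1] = -37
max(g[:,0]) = 70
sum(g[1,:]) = 141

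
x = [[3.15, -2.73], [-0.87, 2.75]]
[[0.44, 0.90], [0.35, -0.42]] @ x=[[0.6, 1.27], [1.47, -2.11]]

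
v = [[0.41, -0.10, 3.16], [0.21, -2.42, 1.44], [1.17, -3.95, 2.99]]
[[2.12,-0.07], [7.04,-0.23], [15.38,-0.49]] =v @ [[4.72, -0.15], [-2.51, 0.08], [-0.02, 0.0]]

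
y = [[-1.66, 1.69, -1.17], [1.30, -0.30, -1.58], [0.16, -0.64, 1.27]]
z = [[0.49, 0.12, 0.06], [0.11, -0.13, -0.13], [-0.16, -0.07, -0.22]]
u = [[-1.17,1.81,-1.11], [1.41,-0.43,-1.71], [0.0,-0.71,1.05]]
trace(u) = -0.55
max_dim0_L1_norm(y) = 4.02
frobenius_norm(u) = 3.55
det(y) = 0.01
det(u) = 0.38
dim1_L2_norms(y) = [2.64, 2.07, 1.43]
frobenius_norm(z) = 0.62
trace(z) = 0.14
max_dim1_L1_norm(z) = 0.67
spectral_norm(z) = 0.55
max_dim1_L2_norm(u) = 2.42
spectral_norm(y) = 2.88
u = y + z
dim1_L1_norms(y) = [4.52, 3.18, 2.07]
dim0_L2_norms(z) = [0.53, 0.19, 0.26]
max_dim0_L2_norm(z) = 0.53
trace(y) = -0.69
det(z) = 0.01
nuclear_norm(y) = 5.12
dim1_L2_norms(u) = [2.42, 2.26, 1.27]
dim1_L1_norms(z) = [0.67, 0.37, 0.45]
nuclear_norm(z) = 0.91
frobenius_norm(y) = 3.65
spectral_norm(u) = 2.65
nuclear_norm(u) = 5.07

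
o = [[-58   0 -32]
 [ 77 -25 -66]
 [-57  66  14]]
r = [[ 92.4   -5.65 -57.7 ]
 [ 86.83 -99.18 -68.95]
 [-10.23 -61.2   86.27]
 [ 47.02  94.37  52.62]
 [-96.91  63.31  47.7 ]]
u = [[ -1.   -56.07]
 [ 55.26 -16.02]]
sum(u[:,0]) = 54.26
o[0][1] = 0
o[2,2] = 14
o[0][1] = 0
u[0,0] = -1.0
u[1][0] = 55.26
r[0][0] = 92.4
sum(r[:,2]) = 59.93999999999999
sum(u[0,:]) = -57.07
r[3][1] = 94.37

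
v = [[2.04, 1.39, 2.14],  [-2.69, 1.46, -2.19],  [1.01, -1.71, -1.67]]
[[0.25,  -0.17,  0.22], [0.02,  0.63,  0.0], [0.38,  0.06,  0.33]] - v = [[-1.79, -1.56, -1.92], [2.71, -0.83, 2.19], [-0.63, 1.77, 2.00]]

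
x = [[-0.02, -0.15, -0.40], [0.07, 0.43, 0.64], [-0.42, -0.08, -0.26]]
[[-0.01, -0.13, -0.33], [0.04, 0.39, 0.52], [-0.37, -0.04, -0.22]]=x @ [[0.88, -0.06, 0.01], [-0.06, 0.94, -0.02], [0.01, -0.02, 0.83]]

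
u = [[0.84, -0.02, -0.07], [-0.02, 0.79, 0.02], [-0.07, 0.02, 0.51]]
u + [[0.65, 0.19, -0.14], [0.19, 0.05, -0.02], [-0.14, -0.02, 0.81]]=[[1.49, 0.17, -0.21], [0.17, 0.84, 0.0], [-0.21, 0.0, 1.32]]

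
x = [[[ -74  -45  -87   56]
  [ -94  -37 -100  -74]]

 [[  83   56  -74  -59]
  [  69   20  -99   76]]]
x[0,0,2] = -87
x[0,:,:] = [[-74, -45, -87, 56], [-94, -37, -100, -74]]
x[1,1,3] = 76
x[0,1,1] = -37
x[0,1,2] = -100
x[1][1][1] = 20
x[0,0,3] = 56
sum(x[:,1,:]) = -239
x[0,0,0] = -74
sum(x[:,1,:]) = -239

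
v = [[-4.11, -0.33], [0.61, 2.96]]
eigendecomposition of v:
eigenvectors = [[-1.00, 0.05], [0.09, -1.00]]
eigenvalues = [-4.08, 2.93]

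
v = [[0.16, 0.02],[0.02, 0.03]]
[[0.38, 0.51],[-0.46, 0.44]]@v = [[0.07, 0.02], [-0.06, 0.00]]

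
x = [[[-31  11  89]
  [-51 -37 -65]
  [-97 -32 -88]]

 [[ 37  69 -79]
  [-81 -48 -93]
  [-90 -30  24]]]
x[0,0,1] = 11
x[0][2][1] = -32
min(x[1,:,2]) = -93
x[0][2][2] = -88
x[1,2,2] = 24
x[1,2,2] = 24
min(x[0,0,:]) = -31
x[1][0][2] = -79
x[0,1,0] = -51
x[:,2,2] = [-88, 24]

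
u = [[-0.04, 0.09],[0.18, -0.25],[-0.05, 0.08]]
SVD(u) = [[-0.29, -0.91], [0.92, -0.35], [-0.28, -0.21]] @ diag([0.33632321968638607, 0.019664483206605913]) @ [[0.57, -0.82], [-0.82, -0.57]]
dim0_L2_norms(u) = [0.19, 0.28]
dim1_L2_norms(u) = [0.1, 0.31, 0.09]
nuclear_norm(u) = 0.36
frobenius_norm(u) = 0.34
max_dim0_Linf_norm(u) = 0.25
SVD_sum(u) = [[-0.05, 0.08], [0.17, -0.25], [-0.05, 0.08]] + [[0.01,0.01], [0.01,0.00], [0.0,0.0]]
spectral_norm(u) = 0.34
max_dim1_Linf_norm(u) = 0.25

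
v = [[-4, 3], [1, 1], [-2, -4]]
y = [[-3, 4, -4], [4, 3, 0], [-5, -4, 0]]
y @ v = [[24, 11], [-13, 15], [16, -19]]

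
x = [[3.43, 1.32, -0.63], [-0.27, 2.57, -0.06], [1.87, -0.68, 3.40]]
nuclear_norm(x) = 10.08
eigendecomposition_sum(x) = [[1.74+0.62j, (1.05-1.3j), -0.27+0.94j],[(-0.2+0.29j), (0.19+0.26j), -0.16-0.10j],[(0.83-2.76j), -2.11-1.53j, 1.49+0.34j]] + [[1.74-0.62j,(1.05+1.3j),-0.27-0.94j], [-0.20-0.29j,0.19-0.26j,(-0.16+0.1j)], [0.83+2.76j,(-2.11+1.53j),(1.49-0.34j)]] + [[(-0.05-0j), -0.78-0.00j, -0.09+0.00j], [0.13+0.00j, 2.20+0.00j, (0.26-0j)], [0.21+0.00j, (3.55+0j), (0.42-0j)]]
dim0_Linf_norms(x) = [3.43, 2.57, 3.4]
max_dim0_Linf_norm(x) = 3.43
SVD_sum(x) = [[2.15, 0.09, 1.41], [-0.14, -0.01, -0.09], [2.84, 0.12, 1.86]] + [[0.96, 1.79, -1.59],[0.64, 1.19, -1.06],[-0.70, -1.30, 1.16]] + [[0.31, -0.56, -0.44], [-0.77, 1.39, 1.09], [-0.28, 0.49, 0.39]]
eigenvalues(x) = [(3.42+1.22j), (3.42-1.22j), (2.57+0j)]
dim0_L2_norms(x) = [3.92, 2.97, 3.46]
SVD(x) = [[-0.6,  0.71,  0.36], [0.04,  0.47,  -0.88], [-0.8,  -0.52,  -0.31]] @ diag([4.265692359869794, 3.622443715504125, 2.1878460226791936]) @ [[-0.84, -0.04, -0.55],  [0.37, 0.69, -0.62],  [0.40, -0.72, -0.57]]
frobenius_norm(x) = 6.01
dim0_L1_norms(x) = [5.57, 4.57, 4.09]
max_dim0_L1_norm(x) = 5.57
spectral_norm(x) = 4.27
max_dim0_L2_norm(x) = 3.92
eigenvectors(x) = [[-0.03+0.54j, (-0.03-0.54j), -0.18+0.00j], [(-0.1-0.03j), (-0.1+0.03j), 0.52+0.00j], [0.84+0.00j, 0.84-0.00j, (0.84+0j)]]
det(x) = 33.81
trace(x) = 9.40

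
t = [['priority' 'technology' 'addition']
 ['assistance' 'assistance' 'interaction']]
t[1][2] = 'interaction'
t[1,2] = 'interaction'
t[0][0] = 'priority'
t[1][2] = 'interaction'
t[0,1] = 'technology'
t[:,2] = ['addition', 'interaction']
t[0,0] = 'priority'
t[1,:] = ['assistance', 'assistance', 'interaction']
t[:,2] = ['addition', 'interaction']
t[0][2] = 'addition'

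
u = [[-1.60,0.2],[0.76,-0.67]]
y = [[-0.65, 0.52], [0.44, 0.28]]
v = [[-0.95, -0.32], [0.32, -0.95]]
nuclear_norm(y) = 1.34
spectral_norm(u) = 1.84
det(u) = 0.92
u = v + y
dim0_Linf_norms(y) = [0.65, 0.52]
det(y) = -0.41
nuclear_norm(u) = 2.34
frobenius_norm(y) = 0.98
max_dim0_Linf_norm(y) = 0.65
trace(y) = -0.37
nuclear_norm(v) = 2.00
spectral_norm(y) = 0.86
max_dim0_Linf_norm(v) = 0.95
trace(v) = -1.90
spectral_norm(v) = 1.00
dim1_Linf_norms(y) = [0.65, 0.44]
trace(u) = -2.27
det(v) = 1.00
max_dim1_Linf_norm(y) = 0.65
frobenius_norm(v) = 1.42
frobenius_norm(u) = 1.90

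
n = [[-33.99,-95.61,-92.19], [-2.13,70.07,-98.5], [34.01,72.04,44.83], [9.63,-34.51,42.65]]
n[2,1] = 72.04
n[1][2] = -98.5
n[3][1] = -34.51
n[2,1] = 72.04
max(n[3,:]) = 42.65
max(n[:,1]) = 72.04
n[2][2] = 44.83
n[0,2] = -92.19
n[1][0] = -2.13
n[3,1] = -34.51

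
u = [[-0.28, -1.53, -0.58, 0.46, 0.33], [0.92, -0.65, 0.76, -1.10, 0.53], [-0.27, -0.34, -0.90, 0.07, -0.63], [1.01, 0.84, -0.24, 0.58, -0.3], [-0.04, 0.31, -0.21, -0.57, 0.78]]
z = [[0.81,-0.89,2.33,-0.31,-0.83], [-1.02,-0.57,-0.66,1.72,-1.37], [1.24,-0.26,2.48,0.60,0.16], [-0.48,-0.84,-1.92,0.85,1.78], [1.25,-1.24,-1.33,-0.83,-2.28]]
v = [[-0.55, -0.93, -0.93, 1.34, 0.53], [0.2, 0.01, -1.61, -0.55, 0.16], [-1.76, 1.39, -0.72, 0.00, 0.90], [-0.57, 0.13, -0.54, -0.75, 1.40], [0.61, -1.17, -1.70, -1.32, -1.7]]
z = u @ v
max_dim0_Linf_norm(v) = 1.76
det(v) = -15.08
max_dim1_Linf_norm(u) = 1.53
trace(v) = -3.71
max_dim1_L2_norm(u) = 1.83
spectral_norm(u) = 2.08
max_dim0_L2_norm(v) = 2.68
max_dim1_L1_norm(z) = 6.93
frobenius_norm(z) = 6.46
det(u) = -3.16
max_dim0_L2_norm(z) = 4.18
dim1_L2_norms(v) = [2.03, 1.72, 2.52, 1.78, 3.04]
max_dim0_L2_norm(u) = 1.92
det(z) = 47.47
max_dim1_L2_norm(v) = 3.04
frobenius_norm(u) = 3.33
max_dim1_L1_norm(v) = 6.5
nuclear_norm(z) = 12.86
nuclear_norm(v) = 10.13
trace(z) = 1.29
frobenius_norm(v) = 5.08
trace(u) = -0.47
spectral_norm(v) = 3.49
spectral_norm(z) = 4.46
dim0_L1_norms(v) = [3.69, 3.63, 5.5, 3.96, 4.69]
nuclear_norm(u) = 6.88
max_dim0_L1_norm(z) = 8.72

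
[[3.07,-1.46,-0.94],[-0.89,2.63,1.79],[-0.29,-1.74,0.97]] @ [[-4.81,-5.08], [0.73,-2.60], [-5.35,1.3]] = [[-10.80, -13.02], [-3.38, 0.01], [-5.06, 7.26]]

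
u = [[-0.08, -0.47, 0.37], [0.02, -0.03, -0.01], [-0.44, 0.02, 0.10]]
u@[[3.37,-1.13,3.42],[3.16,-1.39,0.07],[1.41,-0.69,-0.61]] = [[-1.23, 0.49, -0.53], [-0.04, 0.03, 0.07], [-1.28, 0.4, -1.56]]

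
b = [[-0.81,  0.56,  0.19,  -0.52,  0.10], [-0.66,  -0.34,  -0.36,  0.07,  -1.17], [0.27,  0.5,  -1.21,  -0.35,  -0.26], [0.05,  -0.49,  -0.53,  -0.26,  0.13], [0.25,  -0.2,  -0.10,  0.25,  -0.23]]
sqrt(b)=[[0.50+0.59j, (0.53-0.08j), 0.05-0.28j, -0.31+0.44j, 1.11-0.38j], [-0.98+0.08j, (0.31-0.08j), -0.24+0.21j, 0.18+0.25j, (-1.74-0.16j)], [(0.28-0.34j), (0.4-0.18j), 0.02+0.96j, (-0.21+0.34j), 0.65-0.10j], [-0.86+0.10j, (-0.48-0.17j), (-0.14+0.49j), 0.39+0.48j, -1.76-0.29j], [-0.22-0.26j, -0.10+0.04j, -0.04+0.12j, (0.1-0.2j), -0.45+0.17j]]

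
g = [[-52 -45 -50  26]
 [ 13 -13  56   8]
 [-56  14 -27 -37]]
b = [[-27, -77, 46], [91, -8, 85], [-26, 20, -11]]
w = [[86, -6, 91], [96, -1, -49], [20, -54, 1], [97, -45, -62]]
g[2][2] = -27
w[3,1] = -45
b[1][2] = 85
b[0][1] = -77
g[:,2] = [-50, 56, -27]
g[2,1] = 14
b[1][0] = 91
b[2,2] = -11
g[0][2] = -50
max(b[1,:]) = 91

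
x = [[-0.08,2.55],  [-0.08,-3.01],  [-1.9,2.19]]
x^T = [[-0.08, -0.08, -1.9], [2.55, -3.01, 2.19]]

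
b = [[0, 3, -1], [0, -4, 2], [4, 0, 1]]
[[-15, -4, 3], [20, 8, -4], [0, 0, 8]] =b@[[0, -1, 2], [-5, 0, 1], [0, 4, 0]]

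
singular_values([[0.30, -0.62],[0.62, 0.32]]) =[0.7, 0.68]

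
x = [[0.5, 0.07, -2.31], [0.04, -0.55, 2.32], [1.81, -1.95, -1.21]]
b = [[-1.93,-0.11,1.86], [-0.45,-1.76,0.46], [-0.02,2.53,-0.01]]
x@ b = [[-0.95,-6.02,0.99],[0.12,6.83,-0.20],[-2.59,0.17,2.48]]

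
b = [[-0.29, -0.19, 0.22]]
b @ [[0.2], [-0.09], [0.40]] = [[0.05]]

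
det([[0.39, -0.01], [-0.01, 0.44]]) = 0.171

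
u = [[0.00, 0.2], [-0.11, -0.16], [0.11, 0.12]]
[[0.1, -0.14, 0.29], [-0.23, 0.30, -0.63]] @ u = [[0.05, 0.08], [-0.1, -0.17]]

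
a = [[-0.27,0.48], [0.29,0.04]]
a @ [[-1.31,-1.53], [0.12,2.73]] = [[0.41, 1.72], [-0.38, -0.33]]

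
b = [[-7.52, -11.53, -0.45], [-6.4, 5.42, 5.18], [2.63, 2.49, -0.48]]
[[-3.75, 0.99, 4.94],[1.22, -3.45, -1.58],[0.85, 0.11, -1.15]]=b@ [[0.15, 0.12, -0.02], [0.22, -0.15, -0.42], [0.19, -0.36, 0.11]]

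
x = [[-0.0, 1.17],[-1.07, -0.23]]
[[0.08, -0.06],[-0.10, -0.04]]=x @ [[0.08, 0.05], [0.07, -0.05]]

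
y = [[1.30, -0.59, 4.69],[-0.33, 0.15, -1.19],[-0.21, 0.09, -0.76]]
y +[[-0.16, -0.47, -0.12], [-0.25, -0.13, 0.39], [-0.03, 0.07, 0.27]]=[[1.14, -1.06, 4.57], [-0.58, 0.02, -0.8], [-0.24, 0.16, -0.49]]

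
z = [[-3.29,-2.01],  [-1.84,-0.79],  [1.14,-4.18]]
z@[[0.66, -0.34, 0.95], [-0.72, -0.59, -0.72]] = [[-0.72,2.30,-1.68],[-0.65,1.09,-1.18],[3.76,2.08,4.09]]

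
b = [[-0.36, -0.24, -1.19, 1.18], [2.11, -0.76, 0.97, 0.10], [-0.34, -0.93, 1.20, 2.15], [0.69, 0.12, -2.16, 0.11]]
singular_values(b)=[3.12, 2.55, 2.22, 0.05]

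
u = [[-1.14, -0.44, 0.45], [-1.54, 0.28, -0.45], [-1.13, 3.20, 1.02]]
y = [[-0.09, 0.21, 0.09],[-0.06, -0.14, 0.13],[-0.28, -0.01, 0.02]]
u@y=[[0.0, -0.18, -0.15], [0.25, -0.36, -0.11], [-0.38, -0.70, 0.33]]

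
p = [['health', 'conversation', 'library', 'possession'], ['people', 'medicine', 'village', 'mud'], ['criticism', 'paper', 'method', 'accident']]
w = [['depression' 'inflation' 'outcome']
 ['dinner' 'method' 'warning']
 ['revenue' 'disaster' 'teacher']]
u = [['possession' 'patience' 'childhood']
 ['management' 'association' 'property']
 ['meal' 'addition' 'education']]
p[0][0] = 'health'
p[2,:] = ['criticism', 'paper', 'method', 'accident']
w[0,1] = 'inflation'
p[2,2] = 'method'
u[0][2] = 'childhood'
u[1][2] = 'property'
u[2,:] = ['meal', 'addition', 'education']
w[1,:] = ['dinner', 'method', 'warning']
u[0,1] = 'patience'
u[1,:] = ['management', 'association', 'property']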